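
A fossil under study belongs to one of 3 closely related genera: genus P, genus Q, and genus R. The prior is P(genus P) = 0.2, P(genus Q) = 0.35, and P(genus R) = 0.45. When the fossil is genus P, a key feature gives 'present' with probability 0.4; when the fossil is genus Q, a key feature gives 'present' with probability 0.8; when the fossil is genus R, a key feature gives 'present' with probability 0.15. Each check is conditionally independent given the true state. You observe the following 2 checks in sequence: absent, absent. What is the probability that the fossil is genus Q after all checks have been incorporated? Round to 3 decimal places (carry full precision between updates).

Each posterior becomes the prior for the next update.
After 'absent': normaliser = 0.6·0.2000 + 0.2·0.3500 + 0.85·0.4500; P(genus P) ≈ 0.2096, P(genus Q) ≈ 0.1223, P(genus R) ≈ 0.6681
After 'absent': normaliser = 0.6·0.2096 + 0.2·0.1223 + 0.85·0.6681; P(genus P) ≈ 0.1751, P(genus Q) ≈ 0.0341, P(genus R) ≈ 0.7908

0.034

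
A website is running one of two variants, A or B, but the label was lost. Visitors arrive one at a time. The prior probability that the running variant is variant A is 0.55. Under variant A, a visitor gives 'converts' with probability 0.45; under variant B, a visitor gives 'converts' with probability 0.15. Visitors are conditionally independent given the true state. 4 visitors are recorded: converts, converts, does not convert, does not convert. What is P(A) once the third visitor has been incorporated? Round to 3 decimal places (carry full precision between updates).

After 'converts': P(A) = 0.45·0.5500 / (0.45·0.5500 + 0.15·0.4500) ≈ 0.7857
After 'converts': P(A) = 0.45·0.7857 / (0.45·0.7857 + 0.15·0.2143) ≈ 0.9167
After 'does not convert': P(A) = 0.55·0.9167 / (0.55·0.9167 + 0.85·0.0833) ≈ 0.8768

0.877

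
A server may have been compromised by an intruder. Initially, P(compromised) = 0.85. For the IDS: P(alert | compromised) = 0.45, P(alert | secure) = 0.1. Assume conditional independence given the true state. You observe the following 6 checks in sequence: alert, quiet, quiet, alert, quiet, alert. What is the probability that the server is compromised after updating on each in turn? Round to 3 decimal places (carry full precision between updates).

0.992

After 'alert': P(compromised) = 0.45·0.8500 / (0.45·0.8500 + 0.1·0.1500) ≈ 0.9623
After 'quiet': P(compromised) = 0.55·0.9623 / (0.55·0.9623 + 0.9·0.0377) ≈ 0.9397
After 'quiet': P(compromised) = 0.55·0.9397 / (0.55·0.9397 + 0.9·0.0603) ≈ 0.9050
After 'alert': P(compromised) = 0.45·0.9050 / (0.45·0.9050 + 0.1·0.0950) ≈ 0.9772
After 'quiet': P(compromised) = 0.55·0.9772 / (0.55·0.9772 + 0.9·0.0228) ≈ 0.9632
After 'alert': P(compromised) = 0.45·0.9632 / (0.45·0.9632 + 0.1·0.0368) ≈ 0.9916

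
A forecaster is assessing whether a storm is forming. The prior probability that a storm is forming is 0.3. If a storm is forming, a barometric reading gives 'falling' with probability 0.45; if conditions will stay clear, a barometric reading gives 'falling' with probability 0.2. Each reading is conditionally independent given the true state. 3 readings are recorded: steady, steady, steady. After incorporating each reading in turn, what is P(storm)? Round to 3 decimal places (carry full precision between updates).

After 'steady': P(storm) = 0.55·0.3000 / (0.55·0.3000 + 0.8·0.7000) ≈ 0.2276
After 'steady': P(storm) = 0.55·0.2276 / (0.55·0.2276 + 0.8·0.7724) ≈ 0.1684
After 'steady': P(storm) = 0.55·0.1684 / (0.55·0.1684 + 0.8·0.8316) ≈ 0.1222

0.122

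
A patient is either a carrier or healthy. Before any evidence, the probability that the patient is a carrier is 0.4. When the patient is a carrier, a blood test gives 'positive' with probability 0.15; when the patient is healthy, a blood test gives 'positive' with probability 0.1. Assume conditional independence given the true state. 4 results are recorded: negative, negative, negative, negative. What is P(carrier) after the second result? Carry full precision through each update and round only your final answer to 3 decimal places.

0.373

After 'negative': P(carrier) = 0.85·0.4000 / (0.85·0.4000 + 0.9·0.6000) ≈ 0.3864
After 'negative': P(carrier) = 0.85·0.3864 / (0.85·0.3864 + 0.9·0.6136) ≈ 0.3729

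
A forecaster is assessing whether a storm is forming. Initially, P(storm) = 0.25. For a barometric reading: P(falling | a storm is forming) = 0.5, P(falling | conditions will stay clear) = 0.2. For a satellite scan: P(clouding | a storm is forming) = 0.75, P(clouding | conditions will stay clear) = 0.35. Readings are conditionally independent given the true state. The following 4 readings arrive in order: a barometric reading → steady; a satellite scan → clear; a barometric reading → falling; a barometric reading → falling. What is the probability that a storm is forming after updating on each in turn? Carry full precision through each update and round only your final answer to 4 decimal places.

Each posterior becomes the prior for the next update.
After a barometric reading='steady': P(storm) = 0.5·0.2500 / (0.5·0.2500 + 0.8·0.7500) ≈ 0.1724
After a satellite scan='clear': P(storm) = 0.25·0.1724 / (0.25·0.1724 + 0.65·0.8276) ≈ 0.0742
After a barometric reading='falling': P(storm) = 0.5·0.0742 / (0.5·0.0742 + 0.2·0.9258) ≈ 0.1669
After a barometric reading='falling': P(storm) = 0.5·0.1669 / (0.5·0.1669 + 0.2·0.8331) ≈ 0.3337

0.3337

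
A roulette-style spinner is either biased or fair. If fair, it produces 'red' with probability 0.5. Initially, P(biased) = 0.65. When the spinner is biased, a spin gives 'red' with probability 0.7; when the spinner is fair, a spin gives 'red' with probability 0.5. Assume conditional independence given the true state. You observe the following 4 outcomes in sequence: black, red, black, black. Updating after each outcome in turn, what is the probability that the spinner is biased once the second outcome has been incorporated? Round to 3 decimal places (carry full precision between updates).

After 'black': P(biased) = 0.3·0.6500 / (0.3·0.6500 + 0.5·0.3500) ≈ 0.5270
After 'red': P(biased) = 0.7·0.5270 / (0.7·0.5270 + 0.5·0.4730) ≈ 0.6094

0.609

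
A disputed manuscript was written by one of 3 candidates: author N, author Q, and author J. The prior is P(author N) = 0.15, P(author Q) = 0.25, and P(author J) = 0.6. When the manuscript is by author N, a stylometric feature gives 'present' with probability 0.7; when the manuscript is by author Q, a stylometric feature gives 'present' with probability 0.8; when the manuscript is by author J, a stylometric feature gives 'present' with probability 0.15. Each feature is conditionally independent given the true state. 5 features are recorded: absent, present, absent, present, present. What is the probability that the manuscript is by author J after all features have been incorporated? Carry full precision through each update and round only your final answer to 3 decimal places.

After 'absent': normaliser = 0.3·0.1500 + 0.2·0.2500 + 0.85·0.6000; P(author N) ≈ 0.0744, P(author Q) ≈ 0.0826, P(author J) ≈ 0.8430
After 'present': normaliser = 0.7·0.0744 + 0.8·0.0826 + 0.15·0.8430; P(author N) ≈ 0.2128, P(author Q) ≈ 0.2703, P(author J) ≈ 0.5169
After 'absent': normaliser = 0.3·0.2128 + 0.2·0.2703 + 0.85·0.5169; P(author N) ≈ 0.1146, P(author Q) ≈ 0.0970, P(author J) ≈ 0.7884
After 'present': normaliser = 0.7·0.1146 + 0.8·0.0970 + 0.15·0.7884; P(author N) ≈ 0.2905, P(author Q) ≈ 0.2811, P(author J) ≈ 0.4284
After 'present': normaliser = 0.7·0.2905 + 0.8·0.2811 + 0.15·0.4284; P(author N) ≈ 0.4129, P(author Q) ≈ 0.4566, P(author J) ≈ 0.1305

0.130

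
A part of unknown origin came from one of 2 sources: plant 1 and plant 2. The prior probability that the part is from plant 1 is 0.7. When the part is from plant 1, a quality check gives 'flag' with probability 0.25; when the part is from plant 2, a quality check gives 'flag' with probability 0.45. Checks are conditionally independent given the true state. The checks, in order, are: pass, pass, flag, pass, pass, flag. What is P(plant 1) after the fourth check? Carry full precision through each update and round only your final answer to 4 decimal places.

0.7667

After 'pass': P(plant 1) = 0.75·0.7000 / (0.75·0.7000 + 0.55·0.3000) ≈ 0.7609
After 'pass': P(plant 1) = 0.75·0.7609 / (0.75·0.7609 + 0.55·0.2391) ≈ 0.8127
After 'flag': P(plant 1) = 0.25·0.8127 / (0.25·0.8127 + 0.45·0.1873) ≈ 0.7068
After 'pass': P(plant 1) = 0.75·0.7068 / (0.75·0.7068 + 0.55·0.2932) ≈ 0.7667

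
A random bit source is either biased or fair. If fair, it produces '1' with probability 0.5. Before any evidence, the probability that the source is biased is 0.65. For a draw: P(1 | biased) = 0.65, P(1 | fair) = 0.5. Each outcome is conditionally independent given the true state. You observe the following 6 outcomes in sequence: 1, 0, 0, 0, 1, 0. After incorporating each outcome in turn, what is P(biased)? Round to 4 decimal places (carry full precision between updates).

Each posterior becomes the prior for the next update.
After '1': P(biased) = 0.65·0.6500 / (0.65·0.6500 + 0.5·0.3500) ≈ 0.7071
After '0': P(biased) = 0.35·0.7071 / (0.35·0.7071 + 0.5·0.2929) ≈ 0.6283
After '0': P(biased) = 0.35·0.6283 / (0.35·0.6283 + 0.5·0.3717) ≈ 0.5419
After '0': P(biased) = 0.35·0.5419 / (0.35·0.5419 + 0.5·0.4581) ≈ 0.4530
After '1': P(biased) = 0.65·0.4530 / (0.65·0.4530 + 0.5·0.5470) ≈ 0.5184
After '0': P(biased) = 0.35·0.5184 / (0.35·0.5184 + 0.5·0.4816) ≈ 0.4297

0.4297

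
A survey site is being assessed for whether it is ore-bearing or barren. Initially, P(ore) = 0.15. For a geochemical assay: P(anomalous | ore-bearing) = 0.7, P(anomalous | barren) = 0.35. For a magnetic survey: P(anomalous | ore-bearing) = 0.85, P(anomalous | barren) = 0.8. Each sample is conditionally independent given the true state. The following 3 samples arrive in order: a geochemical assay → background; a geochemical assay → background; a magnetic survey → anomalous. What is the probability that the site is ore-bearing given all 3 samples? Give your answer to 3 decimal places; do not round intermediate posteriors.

Each posterior becomes the prior for the next update.
After a geochemical assay='background': P(ore) = 0.3·0.1500 / (0.3·0.1500 + 0.65·0.8500) ≈ 0.0753
After a geochemical assay='background': P(ore) = 0.3·0.0753 / (0.3·0.0753 + 0.65·0.9247) ≈ 0.0362
After a magnetic survey='anomalous': P(ore) = 0.85·0.0362 / (0.85·0.0362 + 0.8·0.9638) ≈ 0.0384

0.038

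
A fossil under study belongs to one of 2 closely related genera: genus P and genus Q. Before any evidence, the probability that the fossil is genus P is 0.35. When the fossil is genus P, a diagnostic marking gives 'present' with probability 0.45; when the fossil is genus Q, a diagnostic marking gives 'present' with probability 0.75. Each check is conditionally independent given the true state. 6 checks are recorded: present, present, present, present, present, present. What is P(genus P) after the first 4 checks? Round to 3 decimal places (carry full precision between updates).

After 'present': P(genus P) = 0.45·0.3500 / (0.45·0.3500 + 0.75·0.6500) ≈ 0.2442
After 'present': P(genus P) = 0.45·0.2442 / (0.45·0.2442 + 0.75·0.7558) ≈ 0.1624
After 'present': P(genus P) = 0.45·0.1624 / (0.45·0.1624 + 0.75·0.8376) ≈ 0.1042
After 'present': P(genus P) = 0.45·0.1042 / (0.45·0.1042 + 0.75·0.8958) ≈ 0.0652

0.065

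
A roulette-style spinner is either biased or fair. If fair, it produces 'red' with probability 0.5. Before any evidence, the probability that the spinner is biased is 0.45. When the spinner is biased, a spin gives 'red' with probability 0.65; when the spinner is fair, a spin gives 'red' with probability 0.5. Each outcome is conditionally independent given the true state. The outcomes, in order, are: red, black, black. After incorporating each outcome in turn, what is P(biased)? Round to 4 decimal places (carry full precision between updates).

After 'red': P(biased) = 0.65·0.4500 / (0.65·0.4500 + 0.5·0.5500) ≈ 0.5154
After 'black': P(biased) = 0.35·0.5154 / (0.35·0.5154 + 0.5·0.4846) ≈ 0.4268
After 'black': P(biased) = 0.35·0.4268 / (0.35·0.4268 + 0.5·0.5732) ≈ 0.3426

0.3426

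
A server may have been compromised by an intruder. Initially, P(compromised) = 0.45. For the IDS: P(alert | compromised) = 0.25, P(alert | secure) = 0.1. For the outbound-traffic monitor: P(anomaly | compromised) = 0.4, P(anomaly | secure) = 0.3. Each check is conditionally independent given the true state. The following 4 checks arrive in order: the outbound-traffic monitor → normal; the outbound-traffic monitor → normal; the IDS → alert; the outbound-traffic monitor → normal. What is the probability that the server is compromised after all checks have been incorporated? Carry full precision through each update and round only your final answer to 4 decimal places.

After the outbound-traffic monitor='normal': P(compromised) = 0.6·0.4500 / (0.6·0.4500 + 0.7·0.5500) ≈ 0.4122
After the outbound-traffic monitor='normal': P(compromised) = 0.6·0.4122 / (0.6·0.4122 + 0.7·0.5878) ≈ 0.3754
After the IDS='alert': P(compromised) = 0.25·0.3754 / (0.25·0.3754 + 0.1·0.6246) ≈ 0.6004
After the outbound-traffic monitor='normal': P(compromised) = 0.6·0.6004 / (0.6·0.6004 + 0.7·0.3996) ≈ 0.5630

0.5630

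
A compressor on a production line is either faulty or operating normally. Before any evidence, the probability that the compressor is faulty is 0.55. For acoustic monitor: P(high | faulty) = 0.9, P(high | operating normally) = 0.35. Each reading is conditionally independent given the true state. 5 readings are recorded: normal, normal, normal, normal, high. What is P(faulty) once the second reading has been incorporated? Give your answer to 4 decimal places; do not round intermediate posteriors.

0.0281

After 'normal': P(faulty) = 0.1·0.5500 / (0.1·0.5500 + 0.65·0.4500) ≈ 0.1583
After 'normal': P(faulty) = 0.1·0.1583 / (0.1·0.1583 + 0.65·0.8417) ≈ 0.0281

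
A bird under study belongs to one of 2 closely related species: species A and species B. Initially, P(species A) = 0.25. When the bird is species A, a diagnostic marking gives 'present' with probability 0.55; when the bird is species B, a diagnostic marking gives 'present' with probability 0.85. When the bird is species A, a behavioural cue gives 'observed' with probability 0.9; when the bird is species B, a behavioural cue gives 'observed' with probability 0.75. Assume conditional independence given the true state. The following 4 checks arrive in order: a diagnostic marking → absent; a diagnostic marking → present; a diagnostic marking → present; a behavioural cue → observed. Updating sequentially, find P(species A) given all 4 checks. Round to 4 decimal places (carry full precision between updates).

0.3344

After a diagnostic marking='absent': P(species A) = 0.45·0.2500 / (0.45·0.2500 + 0.15·0.7500) ≈ 0.5000
After a diagnostic marking='present': P(species A) = 0.55·0.5000 / (0.55·0.5000 + 0.85·0.5000) ≈ 0.3929
After a diagnostic marking='present': P(species A) = 0.55·0.3929 / (0.55·0.3929 + 0.85·0.6071) ≈ 0.2951
After a behavioural cue='observed': P(species A) = 0.9·0.2951 / (0.9·0.2951 + 0.75·0.7049) ≈ 0.3344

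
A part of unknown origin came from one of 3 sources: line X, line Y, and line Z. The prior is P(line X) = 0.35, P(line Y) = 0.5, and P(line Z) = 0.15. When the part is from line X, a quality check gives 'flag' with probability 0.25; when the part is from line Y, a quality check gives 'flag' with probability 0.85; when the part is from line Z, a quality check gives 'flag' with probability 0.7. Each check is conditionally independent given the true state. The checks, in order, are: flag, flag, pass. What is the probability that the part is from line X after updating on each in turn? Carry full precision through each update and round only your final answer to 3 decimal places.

0.177

After 'flag': normaliser = 0.25·0.3500 + 0.85·0.5000 + 0.7·0.1500; P(line X) ≈ 0.1417, P(line Y) ≈ 0.6883, P(line Z) ≈ 0.1700
After 'flag': normaliser = 0.25·0.1417 + 0.85·0.6883 + 0.7·0.1700; P(line X) ≈ 0.0479, P(line Y) ≈ 0.7911, P(line Z) ≈ 0.1610
After 'pass': normaliser = 0.75·0.0479 + 0.15·0.7911 + 0.3·0.1610; P(line X) ≈ 0.1771, P(line Y) ≈ 0.5849, P(line Z) ≈ 0.2380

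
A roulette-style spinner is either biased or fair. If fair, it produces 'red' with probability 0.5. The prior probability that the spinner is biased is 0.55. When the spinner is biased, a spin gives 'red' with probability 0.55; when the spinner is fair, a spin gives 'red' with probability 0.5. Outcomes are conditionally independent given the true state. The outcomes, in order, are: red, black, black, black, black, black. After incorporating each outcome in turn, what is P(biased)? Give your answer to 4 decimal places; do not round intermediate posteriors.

After 'red': P(biased) = 0.55·0.5500 / (0.55·0.5500 + 0.5·0.4500) ≈ 0.5735
After 'black': P(biased) = 0.45·0.5735 / (0.45·0.5735 + 0.5·0.4265) ≈ 0.5475
After 'black': P(biased) = 0.45·0.5475 / (0.45·0.5475 + 0.5·0.4525) ≈ 0.5213
After 'black': P(biased) = 0.45·0.5213 / (0.45·0.5213 + 0.5·0.4787) ≈ 0.4950
After 'black': P(biased) = 0.45·0.4950 / (0.45·0.4950 + 0.5·0.5050) ≈ 0.4687
After 'black': P(biased) = 0.45·0.4687 / (0.45·0.4687 + 0.5·0.5313) ≈ 0.4425

0.4425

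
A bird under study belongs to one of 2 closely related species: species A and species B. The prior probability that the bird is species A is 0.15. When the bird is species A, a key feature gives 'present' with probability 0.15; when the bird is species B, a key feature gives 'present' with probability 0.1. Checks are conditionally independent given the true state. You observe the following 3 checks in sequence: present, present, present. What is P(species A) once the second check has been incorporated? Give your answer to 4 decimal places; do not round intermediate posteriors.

0.2842

After 'present': P(species A) = 0.15·0.1500 / (0.15·0.1500 + 0.1·0.8500) ≈ 0.2093
After 'present': P(species A) = 0.15·0.2093 / (0.15·0.2093 + 0.1·0.7907) ≈ 0.2842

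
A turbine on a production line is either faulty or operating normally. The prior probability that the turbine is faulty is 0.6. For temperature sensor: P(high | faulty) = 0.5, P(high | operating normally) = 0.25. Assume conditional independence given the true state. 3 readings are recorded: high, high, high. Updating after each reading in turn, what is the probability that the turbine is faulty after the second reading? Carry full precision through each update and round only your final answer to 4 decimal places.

0.8571

Each posterior becomes the prior for the next update.
After 'high': P(faulty) = 0.5·0.6000 / (0.5·0.6000 + 0.25·0.4000) ≈ 0.7500
After 'high': P(faulty) = 0.5·0.7500 / (0.5·0.7500 + 0.25·0.2500) ≈ 0.8571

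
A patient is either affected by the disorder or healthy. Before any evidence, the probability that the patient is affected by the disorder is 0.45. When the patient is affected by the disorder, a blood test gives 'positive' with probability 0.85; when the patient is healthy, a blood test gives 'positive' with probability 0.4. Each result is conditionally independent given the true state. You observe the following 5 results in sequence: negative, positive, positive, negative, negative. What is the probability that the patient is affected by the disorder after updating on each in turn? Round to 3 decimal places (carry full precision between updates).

Each posterior becomes the prior for the next update.
After 'negative': P(affected) = 0.15·0.4500 / (0.15·0.4500 + 0.6·0.5500) ≈ 0.1698
After 'positive': P(affected) = 0.85·0.1698 / (0.85·0.1698 + 0.4·0.8302) ≈ 0.3030
After 'positive': P(affected) = 0.85·0.3030 / (0.85·0.3030 + 0.4·0.6970) ≈ 0.4802
After 'negative': P(affected) = 0.15·0.4802 / (0.15·0.4802 + 0.6·0.5198) ≈ 0.1876
After 'negative': P(affected) = 0.15·0.1876 / (0.15·0.1876 + 0.6·0.8124) ≈ 0.0546

0.055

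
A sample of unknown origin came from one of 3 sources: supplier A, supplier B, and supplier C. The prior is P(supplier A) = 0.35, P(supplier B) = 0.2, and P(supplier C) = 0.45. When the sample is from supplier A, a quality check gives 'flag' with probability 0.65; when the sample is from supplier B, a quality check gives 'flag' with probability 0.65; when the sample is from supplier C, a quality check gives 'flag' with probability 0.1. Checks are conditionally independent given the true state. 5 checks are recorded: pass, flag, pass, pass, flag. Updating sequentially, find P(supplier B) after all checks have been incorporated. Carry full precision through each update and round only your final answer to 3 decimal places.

0.274

After 'pass': normaliser = 0.35·0.3500 + 0.35·0.2000 + 0.9·0.4500; P(supplier A) ≈ 0.2050, P(supplier B) ≈ 0.1172, P(supplier C) ≈ 0.6778
After 'flag': normaliser = 0.65·0.2050 + 0.65·0.1172 + 0.1·0.6778; P(supplier A) ≈ 0.4808, P(supplier B) ≈ 0.2747, P(supplier C) ≈ 0.2445
After 'pass': normaliser = 0.35·0.4808 + 0.35·0.2747 + 0.9·0.2445; P(supplier A) ≈ 0.3473, P(supplier B) ≈ 0.1985, P(supplier C) ≈ 0.4542
After 'pass': normaliser = 0.35·0.3473 + 0.35·0.1985 + 0.9·0.4542; P(supplier A) ≈ 0.2026, P(supplier B) ≈ 0.1158, P(supplier C) ≈ 0.6816
After 'flag': normaliser = 0.65·0.2026 + 0.65·0.1158 + 0.1·0.6816; P(supplier A) ≈ 0.4787, P(supplier B) ≈ 0.2736, P(supplier C) ≈ 0.2477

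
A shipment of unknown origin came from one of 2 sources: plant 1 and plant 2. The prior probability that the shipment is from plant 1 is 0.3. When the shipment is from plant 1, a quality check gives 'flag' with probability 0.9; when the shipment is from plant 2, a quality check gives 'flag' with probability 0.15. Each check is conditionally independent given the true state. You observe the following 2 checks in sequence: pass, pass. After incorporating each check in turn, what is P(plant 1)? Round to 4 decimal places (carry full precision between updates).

After 'pass': P(plant 1) = 0.1·0.3000 / (0.1·0.3000 + 0.85·0.7000) ≈ 0.0480
After 'pass': P(plant 1) = 0.1·0.0480 / (0.1·0.0480 + 0.85·0.9520) ≈ 0.0059

0.0059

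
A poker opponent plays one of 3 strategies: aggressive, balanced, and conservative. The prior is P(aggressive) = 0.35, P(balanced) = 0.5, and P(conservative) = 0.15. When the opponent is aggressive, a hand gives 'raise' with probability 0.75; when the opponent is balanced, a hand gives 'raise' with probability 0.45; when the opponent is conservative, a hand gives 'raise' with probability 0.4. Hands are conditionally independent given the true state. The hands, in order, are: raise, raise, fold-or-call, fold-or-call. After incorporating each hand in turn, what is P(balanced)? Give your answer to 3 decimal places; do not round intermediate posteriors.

Apply Bayes' rule sequentially, carrying P(balanced) forward.
After 'raise': normaliser = 0.75·0.3500 + 0.45·0.5000 + 0.4·0.1500; P(aggressive) ≈ 0.4795, P(balanced) ≈ 0.4110, P(conservative) ≈ 0.1096
After 'raise': normaliser = 0.75·0.4795 + 0.45·0.4110 + 0.4·0.1096; P(aggressive) ≈ 0.6112, P(balanced) ≈ 0.3143, P(conservative) ≈ 0.0745
After 'fold-or-call': normaliser = 0.25·0.6112 + 0.55·0.3143 + 0.6·0.0745; P(aggressive) ≈ 0.4125, P(balanced) ≈ 0.4668, P(conservative) ≈ 0.1207
After 'fold-or-call': normaliser = 0.25·0.4125 + 0.55·0.4668 + 0.6·0.1207; P(aggressive) ≈ 0.2386, P(balanced) ≈ 0.5939, P(conservative) ≈ 0.1675

0.594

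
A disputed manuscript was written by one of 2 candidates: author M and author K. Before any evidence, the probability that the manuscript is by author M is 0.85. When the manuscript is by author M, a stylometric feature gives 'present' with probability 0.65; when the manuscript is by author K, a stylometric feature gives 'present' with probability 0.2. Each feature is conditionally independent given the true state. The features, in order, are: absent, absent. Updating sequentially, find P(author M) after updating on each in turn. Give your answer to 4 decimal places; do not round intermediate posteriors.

After 'absent': P(author M) = 0.35·0.8500 / (0.35·0.8500 + 0.8·0.1500) ≈ 0.7126
After 'absent': P(author M) = 0.35·0.7126 / (0.35·0.7126 + 0.8·0.2874) ≈ 0.5203

0.5203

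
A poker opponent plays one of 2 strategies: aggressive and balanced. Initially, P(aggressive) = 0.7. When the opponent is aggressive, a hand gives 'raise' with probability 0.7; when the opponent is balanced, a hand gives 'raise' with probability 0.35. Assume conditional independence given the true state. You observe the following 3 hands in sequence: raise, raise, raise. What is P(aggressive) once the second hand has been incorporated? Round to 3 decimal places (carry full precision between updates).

0.903

After 'raise': P(aggressive) = 0.7·0.7000 / (0.7·0.7000 + 0.35·0.3000) ≈ 0.8235
After 'raise': P(aggressive) = 0.7·0.8235 / (0.7·0.8235 + 0.35·0.1765) ≈ 0.9032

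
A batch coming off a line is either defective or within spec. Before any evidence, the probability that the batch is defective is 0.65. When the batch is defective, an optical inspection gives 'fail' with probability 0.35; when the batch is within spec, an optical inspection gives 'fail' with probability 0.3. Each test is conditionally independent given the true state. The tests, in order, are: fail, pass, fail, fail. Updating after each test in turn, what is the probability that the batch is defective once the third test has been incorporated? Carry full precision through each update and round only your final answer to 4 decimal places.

0.7012

After 'fail': P(defective) = 0.35·0.6500 / (0.35·0.6500 + 0.3·0.3500) ≈ 0.6842
After 'pass': P(defective) = 0.65·0.6842 / (0.65·0.6842 + 0.7·0.3158) ≈ 0.6680
After 'fail': P(defective) = 0.35·0.6680 / (0.35·0.6680 + 0.3·0.3320) ≈ 0.7012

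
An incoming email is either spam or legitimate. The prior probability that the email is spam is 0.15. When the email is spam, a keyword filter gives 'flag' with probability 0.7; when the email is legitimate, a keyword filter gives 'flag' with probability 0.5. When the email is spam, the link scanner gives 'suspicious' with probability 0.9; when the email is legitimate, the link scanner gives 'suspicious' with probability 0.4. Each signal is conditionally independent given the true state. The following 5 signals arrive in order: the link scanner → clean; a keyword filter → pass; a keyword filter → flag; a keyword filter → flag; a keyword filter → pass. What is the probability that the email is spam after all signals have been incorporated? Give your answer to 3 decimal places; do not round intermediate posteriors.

After the link scanner='clean': P(spam) = 0.1·0.1500 / (0.1·0.1500 + 0.6·0.8500) ≈ 0.0286
After a keyword filter='pass': P(spam) = 0.3·0.0286 / (0.3·0.0286 + 0.5·0.9714) ≈ 0.0173
After a keyword filter='flag': P(spam) = 0.7·0.0173 / (0.7·0.0173 + 0.5·0.9827) ≈ 0.0241
After a keyword filter='flag': P(spam) = 0.7·0.0241 / (0.7·0.0241 + 0.5·0.9759) ≈ 0.0334
After a keyword filter='pass': P(spam) = 0.3·0.0334 / (0.3·0.0334 + 0.5·0.9666) ≈ 0.0203

0.020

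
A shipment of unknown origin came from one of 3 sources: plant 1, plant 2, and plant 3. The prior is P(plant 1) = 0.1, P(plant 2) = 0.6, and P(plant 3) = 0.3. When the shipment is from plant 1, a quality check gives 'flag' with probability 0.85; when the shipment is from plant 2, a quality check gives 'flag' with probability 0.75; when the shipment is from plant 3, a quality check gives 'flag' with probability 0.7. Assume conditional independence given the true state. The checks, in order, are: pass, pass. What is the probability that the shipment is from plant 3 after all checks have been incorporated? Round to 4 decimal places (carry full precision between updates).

0.4045

After 'pass': normaliser = 0.15·0.1000 + 0.25·0.6000 + 0.3·0.3000; P(plant 1) ≈ 0.0588, P(plant 2) ≈ 0.5882, P(plant 3) ≈ 0.3529
After 'pass': normaliser = 0.15·0.0588 + 0.25·0.5882 + 0.3·0.3529; P(plant 1) ≈ 0.0337, P(plant 2) ≈ 0.5618, P(plant 3) ≈ 0.4045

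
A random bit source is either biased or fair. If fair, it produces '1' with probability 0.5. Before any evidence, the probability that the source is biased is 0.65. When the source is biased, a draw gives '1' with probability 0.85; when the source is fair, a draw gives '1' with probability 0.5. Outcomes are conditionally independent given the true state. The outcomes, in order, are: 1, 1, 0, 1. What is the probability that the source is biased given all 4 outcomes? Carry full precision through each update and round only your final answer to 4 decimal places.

0.7324

Each posterior becomes the prior for the next update.
After '1': P(biased) = 0.85·0.6500 / (0.85·0.6500 + 0.5·0.3500) ≈ 0.7595
After '1': P(biased) = 0.85·0.7595 / (0.85·0.7595 + 0.5·0.2405) ≈ 0.8429
After '0': P(biased) = 0.15·0.8429 / (0.15·0.8429 + 0.5·0.1571) ≈ 0.6169
After '1': P(biased) = 0.85·0.6169 / (0.85·0.6169 + 0.5·0.3831) ≈ 0.7324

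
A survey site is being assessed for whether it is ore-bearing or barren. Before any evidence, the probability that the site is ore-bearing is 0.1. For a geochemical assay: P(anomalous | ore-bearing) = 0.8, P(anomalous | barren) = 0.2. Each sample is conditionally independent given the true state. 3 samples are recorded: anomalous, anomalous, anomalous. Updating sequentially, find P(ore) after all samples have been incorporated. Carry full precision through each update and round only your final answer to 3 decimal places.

0.877

After 'anomalous': P(ore) = 0.8·0.1000 / (0.8·0.1000 + 0.2·0.9000) ≈ 0.3077
After 'anomalous': P(ore) = 0.8·0.3077 / (0.8·0.3077 + 0.2·0.6923) ≈ 0.6400
After 'anomalous': P(ore) = 0.8·0.6400 / (0.8·0.6400 + 0.2·0.3600) ≈ 0.8767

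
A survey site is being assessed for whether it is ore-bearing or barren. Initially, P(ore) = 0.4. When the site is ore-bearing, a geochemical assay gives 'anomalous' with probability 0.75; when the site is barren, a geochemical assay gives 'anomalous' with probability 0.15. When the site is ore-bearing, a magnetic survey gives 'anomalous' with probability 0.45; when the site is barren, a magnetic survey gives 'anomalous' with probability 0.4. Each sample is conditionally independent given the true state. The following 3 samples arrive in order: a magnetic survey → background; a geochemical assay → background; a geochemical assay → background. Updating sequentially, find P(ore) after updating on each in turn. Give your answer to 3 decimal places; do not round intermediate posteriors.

0.050

After a magnetic survey='background': P(ore) = 0.55·0.4000 / (0.55·0.4000 + 0.6·0.6000) ≈ 0.3793
After a geochemical assay='background': P(ore) = 0.25·0.3793 / (0.25·0.3793 + 0.85·0.6207) ≈ 0.1524
After a geochemical assay='background': P(ore) = 0.25·0.1524 / (0.25·0.1524 + 0.85·0.8476) ≈ 0.0502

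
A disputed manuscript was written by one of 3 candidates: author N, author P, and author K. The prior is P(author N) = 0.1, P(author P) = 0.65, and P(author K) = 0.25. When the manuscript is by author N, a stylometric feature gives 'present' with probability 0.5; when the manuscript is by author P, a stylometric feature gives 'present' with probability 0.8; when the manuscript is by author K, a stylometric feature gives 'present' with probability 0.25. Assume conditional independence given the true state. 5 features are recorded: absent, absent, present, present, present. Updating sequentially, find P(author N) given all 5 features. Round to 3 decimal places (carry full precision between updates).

0.168

After 'absent': normaliser = 0.5·0.1000 + 0.2·0.6500 + 0.75·0.2500; P(author N) ≈ 0.1361, P(author P) ≈ 0.3537, P(author K) ≈ 0.5102
After 'absent': normaliser = 0.5·0.1361 + 0.2·0.3537 + 0.75·0.5102; P(author N) ≈ 0.1305, P(author P) ≈ 0.1357, P(author K) ≈ 0.7339
After 'present': normaliser = 0.5·0.1305 + 0.8·0.1357 + 0.25·0.7339; P(author N) ≈ 0.1826, P(author P) ≈ 0.3038, P(author K) ≈ 0.5136
After 'present': normaliser = 0.5·0.1826 + 0.8·0.3038 + 0.25·0.5136; P(author N) ≈ 0.1973, P(author P) ≈ 0.5253, P(author K) ≈ 0.2774
After 'present': normaliser = 0.5·0.1973 + 0.8·0.5253 + 0.25·0.2774; P(author N) ≈ 0.1677, P(author P) ≈ 0.7144, P(author K) ≈ 0.1179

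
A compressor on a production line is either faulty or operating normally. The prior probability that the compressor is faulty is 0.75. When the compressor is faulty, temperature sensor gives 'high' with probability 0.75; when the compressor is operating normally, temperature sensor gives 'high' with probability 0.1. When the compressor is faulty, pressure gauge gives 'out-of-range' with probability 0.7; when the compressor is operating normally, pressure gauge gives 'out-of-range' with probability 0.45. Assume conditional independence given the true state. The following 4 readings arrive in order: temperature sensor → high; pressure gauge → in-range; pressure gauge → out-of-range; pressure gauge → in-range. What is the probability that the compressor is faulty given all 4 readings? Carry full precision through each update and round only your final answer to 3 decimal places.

0.912

After temperature sensor='high': P(faulty) = 0.75·0.7500 / (0.75·0.7500 + 0.1·0.2500) ≈ 0.9574
After pressure gauge='in-range': P(faulty) = 0.3·0.9574 / (0.3·0.9574 + 0.55·0.0426) ≈ 0.9247
After pressure gauge='out-of-range': P(faulty) = 0.7·0.9247 / (0.7·0.9247 + 0.45·0.0753) ≈ 0.9502
After pressure gauge='in-range': P(faulty) = 0.3·0.9502 / (0.3·0.9502 + 0.55·0.0498) ≈ 0.9124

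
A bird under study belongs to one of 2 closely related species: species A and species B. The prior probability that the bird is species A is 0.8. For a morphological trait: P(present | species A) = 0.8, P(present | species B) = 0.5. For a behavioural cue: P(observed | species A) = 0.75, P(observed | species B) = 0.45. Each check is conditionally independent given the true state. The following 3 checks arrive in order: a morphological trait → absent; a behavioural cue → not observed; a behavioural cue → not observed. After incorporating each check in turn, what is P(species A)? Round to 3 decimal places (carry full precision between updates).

After a morphological trait='absent': P(species A) = 0.2·0.8000 / (0.2·0.8000 + 0.5·0.2000) ≈ 0.6154
After a behavioural cue='not observed': P(species A) = 0.25·0.6154 / (0.25·0.6154 + 0.55·0.3846) ≈ 0.4211
After a behavioural cue='not observed': P(species A) = 0.25·0.4211 / (0.25·0.4211 + 0.55·0.5789) ≈ 0.2484

0.248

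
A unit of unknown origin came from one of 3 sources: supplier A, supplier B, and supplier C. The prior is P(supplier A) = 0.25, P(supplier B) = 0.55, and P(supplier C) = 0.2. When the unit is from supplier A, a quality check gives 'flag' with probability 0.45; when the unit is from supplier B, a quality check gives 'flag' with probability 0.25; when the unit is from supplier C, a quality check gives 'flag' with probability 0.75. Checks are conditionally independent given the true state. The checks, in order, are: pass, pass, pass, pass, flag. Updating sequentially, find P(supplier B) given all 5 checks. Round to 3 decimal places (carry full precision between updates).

Apply Bayes' rule sequentially, carrying P(supplier B) forward.
After 'pass': normaliser = 0.55·0.2500 + 0.75·0.5500 + 0.25·0.2000; P(supplier A) ≈ 0.2292, P(supplier B) ≈ 0.6875, P(supplier C) ≈ 0.0833
After 'pass': normaliser = 0.55·0.2292 + 0.75·0.6875 + 0.25·0.0833; P(supplier A) ≈ 0.1903, P(supplier B) ≈ 0.7783, P(supplier C) ≈ 0.0314
After 'pass': normaliser = 0.55·0.1903 + 0.75·0.7783 + 0.25·0.0314; P(supplier A) ≈ 0.1503, P(supplier B) ≈ 0.8384, P(supplier C) ≈ 0.0113
After 'pass': normaliser = 0.55·0.1503 + 0.75·0.8384 + 0.25·0.0113; P(supplier A) ≈ 0.1157, P(supplier B) ≈ 0.8803, P(supplier C) ≈ 0.0040
After 'flag': normaliser = 0.45·0.1157 + 0.25·0.8803 + 0.75·0.0040; P(supplier A) ≈ 0.1893, P(supplier B) ≈ 0.7999, P(supplier C) ≈ 0.0108

0.800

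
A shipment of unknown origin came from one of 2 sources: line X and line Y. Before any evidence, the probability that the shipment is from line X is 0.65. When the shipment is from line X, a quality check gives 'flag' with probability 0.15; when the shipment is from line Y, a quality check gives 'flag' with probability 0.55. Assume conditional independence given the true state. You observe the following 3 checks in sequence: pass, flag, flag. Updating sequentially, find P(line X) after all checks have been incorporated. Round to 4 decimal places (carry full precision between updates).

0.2069

After 'pass': P(line X) = 0.85·0.6500 / (0.85·0.6500 + 0.45·0.3500) ≈ 0.7782
After 'flag': P(line X) = 0.15·0.7782 / (0.15·0.7782 + 0.55·0.2218) ≈ 0.4889
After 'flag': P(line X) = 0.15·0.4889 / (0.15·0.4889 + 0.55·0.5111) ≈ 0.2069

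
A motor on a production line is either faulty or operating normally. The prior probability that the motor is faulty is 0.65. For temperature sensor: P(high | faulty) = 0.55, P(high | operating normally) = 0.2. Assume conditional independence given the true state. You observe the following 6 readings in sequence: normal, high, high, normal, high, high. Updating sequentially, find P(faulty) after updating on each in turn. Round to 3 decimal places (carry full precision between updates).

Each posterior becomes the prior for the next update.
After 'normal': P(faulty) = 0.45·0.6500 / (0.45·0.6500 + 0.8·0.3500) ≈ 0.5109
After 'high': P(faulty) = 0.55·0.5109 / (0.55·0.5109 + 0.2·0.4891) ≈ 0.7418
After 'high': P(faulty) = 0.55·0.7418 / (0.55·0.7418 + 0.2·0.2582) ≈ 0.8876
After 'normal': P(faulty) = 0.45·0.8876 / (0.45·0.8876 + 0.8·0.1124) ≈ 0.8163
After 'high': P(faulty) = 0.55·0.8163 / (0.55·0.8163 + 0.2·0.1837) ≈ 0.9244
After 'high': P(faulty) = 0.55·0.9244 / (0.55·0.9244 + 0.2·0.0756) ≈ 0.9711

0.971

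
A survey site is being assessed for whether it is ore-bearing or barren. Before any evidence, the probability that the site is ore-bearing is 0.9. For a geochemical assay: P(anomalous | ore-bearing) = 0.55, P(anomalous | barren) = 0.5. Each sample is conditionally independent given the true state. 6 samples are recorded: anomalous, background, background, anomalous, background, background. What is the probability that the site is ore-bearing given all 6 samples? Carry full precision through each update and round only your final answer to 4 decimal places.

After 'anomalous': P(ore) = 0.55·0.9000 / (0.55·0.9000 + 0.5·0.1000) ≈ 0.9083
After 'background': P(ore) = 0.45·0.9083 / (0.45·0.9083 + 0.5·0.0917) ≈ 0.8991
After 'background': P(ore) = 0.45·0.8991 / (0.45·0.8991 + 0.5·0.1009) ≈ 0.8891
After 'anomalous': P(ore) = 0.55·0.8891 / (0.55·0.8891 + 0.5·0.1109) ≈ 0.8982
After 'background': P(ore) = 0.45·0.8982 / (0.45·0.8982 + 0.5·0.1018) ≈ 0.8881
After 'background': P(ore) = 0.45·0.8881 / (0.45·0.8881 + 0.5·0.1119) ≈ 0.8772

0.8772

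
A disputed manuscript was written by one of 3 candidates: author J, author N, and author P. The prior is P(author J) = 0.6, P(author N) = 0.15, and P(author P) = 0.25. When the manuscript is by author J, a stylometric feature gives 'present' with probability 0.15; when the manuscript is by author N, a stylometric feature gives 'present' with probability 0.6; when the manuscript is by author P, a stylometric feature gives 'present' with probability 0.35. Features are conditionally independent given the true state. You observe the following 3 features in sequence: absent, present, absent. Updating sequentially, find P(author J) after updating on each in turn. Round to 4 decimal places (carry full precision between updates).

0.5587

Apply Bayes' rule sequentially, carrying P(author J) forward.
After 'absent': normaliser = 0.85·0.6000 + 0.4·0.1500 + 0.65·0.2500; P(author J) ≈ 0.6962, P(author N) ≈ 0.0819, P(author P) ≈ 0.2218
After 'present': normaliser = 0.15·0.6962 + 0.6·0.0819 + 0.35·0.2218; P(author J) ≈ 0.4517, P(author N) ≈ 0.2125, P(author P) ≈ 0.3358
After 'absent': normaliser = 0.85·0.4517 + 0.4·0.2125 + 0.65·0.3358; P(author J) ≈ 0.5587, P(author N) ≈ 0.1237, P(author P) ≈ 0.3176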